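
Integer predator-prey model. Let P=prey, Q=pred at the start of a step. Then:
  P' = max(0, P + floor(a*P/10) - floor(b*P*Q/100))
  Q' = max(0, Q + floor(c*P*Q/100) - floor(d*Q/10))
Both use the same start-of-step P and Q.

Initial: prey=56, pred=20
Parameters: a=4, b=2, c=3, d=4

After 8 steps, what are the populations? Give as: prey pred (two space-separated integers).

Answer: 0 12

Derivation:
Step 1: prey: 56+22-22=56; pred: 20+33-8=45
Step 2: prey: 56+22-50=28; pred: 45+75-18=102
Step 3: prey: 28+11-57=0; pred: 102+85-40=147
Step 4: prey: 0+0-0=0; pred: 147+0-58=89
Step 5: prey: 0+0-0=0; pred: 89+0-35=54
Step 6: prey: 0+0-0=0; pred: 54+0-21=33
Step 7: prey: 0+0-0=0; pred: 33+0-13=20
Step 8: prey: 0+0-0=0; pred: 20+0-8=12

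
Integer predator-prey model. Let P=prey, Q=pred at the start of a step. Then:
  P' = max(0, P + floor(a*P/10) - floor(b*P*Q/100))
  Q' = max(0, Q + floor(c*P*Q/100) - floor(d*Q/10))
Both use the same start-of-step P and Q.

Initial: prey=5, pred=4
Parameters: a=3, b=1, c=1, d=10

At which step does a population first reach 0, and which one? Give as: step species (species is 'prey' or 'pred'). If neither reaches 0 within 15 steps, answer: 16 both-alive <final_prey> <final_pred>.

Answer: 1 pred

Derivation:
Step 1: prey: 5+1-0=6; pred: 4+0-4=0
First extinction: pred at step 1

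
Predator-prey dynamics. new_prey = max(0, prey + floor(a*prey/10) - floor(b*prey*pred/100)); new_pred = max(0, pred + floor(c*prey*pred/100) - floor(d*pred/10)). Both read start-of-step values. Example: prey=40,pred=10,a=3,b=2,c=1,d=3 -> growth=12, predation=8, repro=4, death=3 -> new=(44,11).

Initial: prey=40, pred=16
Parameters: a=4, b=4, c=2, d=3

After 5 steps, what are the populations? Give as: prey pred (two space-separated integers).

Answer: 0 16

Derivation:
Step 1: prey: 40+16-25=31; pred: 16+12-4=24
Step 2: prey: 31+12-29=14; pred: 24+14-7=31
Step 3: prey: 14+5-17=2; pred: 31+8-9=30
Step 4: prey: 2+0-2=0; pred: 30+1-9=22
Step 5: prey: 0+0-0=0; pred: 22+0-6=16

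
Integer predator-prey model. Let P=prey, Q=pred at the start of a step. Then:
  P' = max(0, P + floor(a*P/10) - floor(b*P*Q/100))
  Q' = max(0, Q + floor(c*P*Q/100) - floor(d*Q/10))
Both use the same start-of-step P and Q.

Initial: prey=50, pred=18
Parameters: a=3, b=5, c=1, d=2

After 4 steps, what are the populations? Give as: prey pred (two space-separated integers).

Answer: 0 16

Derivation:
Step 1: prey: 50+15-45=20; pred: 18+9-3=24
Step 2: prey: 20+6-24=2; pred: 24+4-4=24
Step 3: prey: 2+0-2=0; pred: 24+0-4=20
Step 4: prey: 0+0-0=0; pred: 20+0-4=16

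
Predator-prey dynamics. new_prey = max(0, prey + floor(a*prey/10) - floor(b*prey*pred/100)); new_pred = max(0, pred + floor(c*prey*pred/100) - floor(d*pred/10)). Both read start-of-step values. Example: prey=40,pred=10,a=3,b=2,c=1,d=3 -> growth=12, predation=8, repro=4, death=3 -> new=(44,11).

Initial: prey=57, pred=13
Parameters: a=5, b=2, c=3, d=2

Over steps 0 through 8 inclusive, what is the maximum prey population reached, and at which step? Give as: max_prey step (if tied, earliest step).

Step 1: prey: 57+28-14=71; pred: 13+22-2=33
Step 2: prey: 71+35-46=60; pred: 33+70-6=97
Step 3: prey: 60+30-116=0; pred: 97+174-19=252
Step 4: prey: 0+0-0=0; pred: 252+0-50=202
Step 5: prey: 0+0-0=0; pred: 202+0-40=162
Step 6: prey: 0+0-0=0; pred: 162+0-32=130
Step 7: prey: 0+0-0=0; pred: 130+0-26=104
Step 8: prey: 0+0-0=0; pred: 104+0-20=84
Max prey = 71 at step 1

Answer: 71 1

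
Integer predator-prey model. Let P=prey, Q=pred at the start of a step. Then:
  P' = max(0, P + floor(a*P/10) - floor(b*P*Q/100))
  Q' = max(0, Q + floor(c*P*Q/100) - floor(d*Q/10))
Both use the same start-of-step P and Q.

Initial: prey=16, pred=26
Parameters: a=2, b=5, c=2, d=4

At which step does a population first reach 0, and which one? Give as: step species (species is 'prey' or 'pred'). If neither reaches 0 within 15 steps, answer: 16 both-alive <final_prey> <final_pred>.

Step 1: prey: 16+3-20=0; pred: 26+8-10=24
First extinction: prey at step 1

Answer: 1 prey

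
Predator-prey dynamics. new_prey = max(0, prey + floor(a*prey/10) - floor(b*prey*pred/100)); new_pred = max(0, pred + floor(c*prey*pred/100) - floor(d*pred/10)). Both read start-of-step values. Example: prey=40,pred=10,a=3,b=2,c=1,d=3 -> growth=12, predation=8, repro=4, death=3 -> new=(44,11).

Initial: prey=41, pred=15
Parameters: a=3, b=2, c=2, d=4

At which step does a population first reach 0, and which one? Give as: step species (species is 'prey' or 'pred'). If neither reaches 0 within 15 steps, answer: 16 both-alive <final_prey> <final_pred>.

Answer: 16 both-alive 2 2

Derivation:
Step 1: prey: 41+12-12=41; pred: 15+12-6=21
Step 2: prey: 41+12-17=36; pred: 21+17-8=30
Step 3: prey: 36+10-21=25; pred: 30+21-12=39
Step 4: prey: 25+7-19=13; pred: 39+19-15=43
Step 5: prey: 13+3-11=5; pred: 43+11-17=37
Step 6: prey: 5+1-3=3; pred: 37+3-14=26
Step 7: prey: 3+0-1=2; pred: 26+1-10=17
Step 8: prey: 2+0-0=2; pred: 17+0-6=11
Step 9: prey: 2+0-0=2; pred: 11+0-4=7
Step 10: prey: 2+0-0=2; pred: 7+0-2=5
Step 11: prey: 2+0-0=2; pred: 5+0-2=3
Step 12: prey: 2+0-0=2; pred: 3+0-1=2
Step 13: prey: 2+0-0=2; pred: 2+0-0=2
Steps 14-15: state stable at prey=2, pred=2 (no change)
No extinction within 15 steps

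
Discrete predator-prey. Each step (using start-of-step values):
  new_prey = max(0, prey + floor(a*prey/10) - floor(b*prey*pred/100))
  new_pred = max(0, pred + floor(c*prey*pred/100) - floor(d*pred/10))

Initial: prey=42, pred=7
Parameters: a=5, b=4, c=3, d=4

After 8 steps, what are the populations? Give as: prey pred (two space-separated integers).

Step 1: prey: 42+21-11=52; pred: 7+8-2=13
Step 2: prey: 52+26-27=51; pred: 13+20-5=28
Step 3: prey: 51+25-57=19; pred: 28+42-11=59
Step 4: prey: 19+9-44=0; pred: 59+33-23=69
Step 5: prey: 0+0-0=0; pred: 69+0-27=42
Step 6: prey: 0+0-0=0; pred: 42+0-16=26
Step 7: prey: 0+0-0=0; pred: 26+0-10=16
Step 8: prey: 0+0-0=0; pred: 16+0-6=10

Answer: 0 10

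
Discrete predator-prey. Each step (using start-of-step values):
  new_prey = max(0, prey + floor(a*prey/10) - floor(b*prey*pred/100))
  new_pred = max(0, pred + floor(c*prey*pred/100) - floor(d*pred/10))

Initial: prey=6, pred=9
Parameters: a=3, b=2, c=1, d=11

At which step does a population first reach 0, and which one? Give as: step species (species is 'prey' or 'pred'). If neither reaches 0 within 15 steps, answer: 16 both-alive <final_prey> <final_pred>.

Answer: 1 pred

Derivation:
Step 1: prey: 6+1-1=6; pred: 9+0-9=0
First extinction: pred at step 1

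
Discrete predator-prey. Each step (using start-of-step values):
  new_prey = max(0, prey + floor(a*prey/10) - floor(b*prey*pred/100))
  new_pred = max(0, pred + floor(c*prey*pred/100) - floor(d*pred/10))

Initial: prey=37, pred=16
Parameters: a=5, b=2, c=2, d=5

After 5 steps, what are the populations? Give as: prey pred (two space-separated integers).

Answer: 12 69

Derivation:
Step 1: prey: 37+18-11=44; pred: 16+11-8=19
Step 2: prey: 44+22-16=50; pred: 19+16-9=26
Step 3: prey: 50+25-26=49; pred: 26+26-13=39
Step 4: prey: 49+24-38=35; pred: 39+38-19=58
Step 5: prey: 35+17-40=12; pred: 58+40-29=69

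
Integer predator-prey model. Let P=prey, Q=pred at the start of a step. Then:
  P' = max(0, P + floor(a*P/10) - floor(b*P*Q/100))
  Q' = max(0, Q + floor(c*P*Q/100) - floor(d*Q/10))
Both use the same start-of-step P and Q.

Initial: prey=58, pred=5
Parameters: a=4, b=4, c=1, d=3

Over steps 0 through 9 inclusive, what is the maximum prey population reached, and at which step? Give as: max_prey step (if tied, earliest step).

Answer: 85 3

Derivation:
Step 1: prey: 58+23-11=70; pred: 5+2-1=6
Step 2: prey: 70+28-16=82; pred: 6+4-1=9
Step 3: prey: 82+32-29=85; pred: 9+7-2=14
Step 4: prey: 85+34-47=72; pred: 14+11-4=21
Step 5: prey: 72+28-60=40; pred: 21+15-6=30
Step 6: prey: 40+16-48=8; pred: 30+12-9=33
Step 7: prey: 8+3-10=1; pred: 33+2-9=26
Step 8: prey: 1+0-1=0; pred: 26+0-7=19
Step 9: prey: 0+0-0=0; pred: 19+0-5=14
Max prey = 85 at step 3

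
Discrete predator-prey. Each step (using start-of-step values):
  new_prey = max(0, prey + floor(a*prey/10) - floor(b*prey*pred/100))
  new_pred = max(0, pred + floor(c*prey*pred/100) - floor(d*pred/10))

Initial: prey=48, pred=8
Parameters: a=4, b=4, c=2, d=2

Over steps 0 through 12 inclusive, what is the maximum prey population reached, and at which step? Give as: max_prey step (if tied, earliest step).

Answer: 52 1

Derivation:
Step 1: prey: 48+19-15=52; pred: 8+7-1=14
Step 2: prey: 52+20-29=43; pred: 14+14-2=26
Step 3: prey: 43+17-44=16; pred: 26+22-5=43
Step 4: prey: 16+6-27=0; pred: 43+13-8=48
Step 5: prey: 0+0-0=0; pred: 48+0-9=39
Step 6: prey: 0+0-0=0; pred: 39+0-7=32
Step 7: prey: 0+0-0=0; pred: 32+0-6=26
Step 8: prey: 0+0-0=0; pred: 26+0-5=21
Step 9: prey: 0+0-0=0; pred: 21+0-4=17
Step 10: prey: 0+0-0=0; pred: 17+0-3=14
Step 11: prey: 0+0-0=0; pred: 14+0-2=12
Step 12: prey: 0+0-0=0; pred: 12+0-2=10
Max prey = 52 at step 1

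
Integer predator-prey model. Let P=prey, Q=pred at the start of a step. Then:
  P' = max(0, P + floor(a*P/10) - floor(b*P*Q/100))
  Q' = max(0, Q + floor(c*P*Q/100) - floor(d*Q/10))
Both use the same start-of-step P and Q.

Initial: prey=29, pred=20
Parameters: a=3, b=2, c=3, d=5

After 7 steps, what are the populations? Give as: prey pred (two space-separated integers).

Answer: 4 8

Derivation:
Step 1: prey: 29+8-11=26; pred: 20+17-10=27
Step 2: prey: 26+7-14=19; pred: 27+21-13=35
Step 3: prey: 19+5-13=11; pred: 35+19-17=37
Step 4: prey: 11+3-8=6; pred: 37+12-18=31
Step 5: prey: 6+1-3=4; pred: 31+5-15=21
Step 6: prey: 4+1-1=4; pred: 21+2-10=13
Step 7: prey: 4+1-1=4; pred: 13+1-6=8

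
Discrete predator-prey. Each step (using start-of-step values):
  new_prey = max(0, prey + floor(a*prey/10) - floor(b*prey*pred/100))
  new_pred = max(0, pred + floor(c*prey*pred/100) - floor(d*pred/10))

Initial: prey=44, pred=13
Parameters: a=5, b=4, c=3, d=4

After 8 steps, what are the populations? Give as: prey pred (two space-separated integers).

Answer: 0 6

Derivation:
Step 1: prey: 44+22-22=44; pred: 13+17-5=25
Step 2: prey: 44+22-44=22; pred: 25+33-10=48
Step 3: prey: 22+11-42=0; pred: 48+31-19=60
Step 4: prey: 0+0-0=0; pred: 60+0-24=36
Step 5: prey: 0+0-0=0; pred: 36+0-14=22
Step 6: prey: 0+0-0=0; pred: 22+0-8=14
Step 7: prey: 0+0-0=0; pred: 14+0-5=9
Step 8: prey: 0+0-0=0; pred: 9+0-3=6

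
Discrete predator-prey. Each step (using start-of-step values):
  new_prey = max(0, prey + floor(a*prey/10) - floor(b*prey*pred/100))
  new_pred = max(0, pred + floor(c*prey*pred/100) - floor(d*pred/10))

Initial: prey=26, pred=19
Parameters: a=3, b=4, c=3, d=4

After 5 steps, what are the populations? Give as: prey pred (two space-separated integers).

Answer: 1 8

Derivation:
Step 1: prey: 26+7-19=14; pred: 19+14-7=26
Step 2: prey: 14+4-14=4; pred: 26+10-10=26
Step 3: prey: 4+1-4=1; pred: 26+3-10=19
Step 4: prey: 1+0-0=1; pred: 19+0-7=12
Step 5: prey: 1+0-0=1; pred: 12+0-4=8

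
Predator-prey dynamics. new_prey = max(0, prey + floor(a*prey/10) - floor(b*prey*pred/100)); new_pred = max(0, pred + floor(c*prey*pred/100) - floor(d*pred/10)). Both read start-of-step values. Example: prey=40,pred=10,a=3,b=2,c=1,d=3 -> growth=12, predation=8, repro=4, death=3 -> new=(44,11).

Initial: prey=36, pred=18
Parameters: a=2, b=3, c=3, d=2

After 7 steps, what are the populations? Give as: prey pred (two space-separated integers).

Answer: 0 21

Derivation:
Step 1: prey: 36+7-19=24; pred: 18+19-3=34
Step 2: prey: 24+4-24=4; pred: 34+24-6=52
Step 3: prey: 4+0-6=0; pred: 52+6-10=48
Step 4: prey: 0+0-0=0; pred: 48+0-9=39
Step 5: prey: 0+0-0=0; pred: 39+0-7=32
Step 6: prey: 0+0-0=0; pred: 32+0-6=26
Step 7: prey: 0+0-0=0; pred: 26+0-5=21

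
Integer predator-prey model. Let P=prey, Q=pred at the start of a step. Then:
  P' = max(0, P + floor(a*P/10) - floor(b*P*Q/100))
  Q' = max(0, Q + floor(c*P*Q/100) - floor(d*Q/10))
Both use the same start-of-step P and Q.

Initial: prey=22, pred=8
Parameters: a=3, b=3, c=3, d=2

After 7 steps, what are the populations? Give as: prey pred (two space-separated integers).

Step 1: prey: 22+6-5=23; pred: 8+5-1=12
Step 2: prey: 23+6-8=21; pred: 12+8-2=18
Step 3: prey: 21+6-11=16; pred: 18+11-3=26
Step 4: prey: 16+4-12=8; pred: 26+12-5=33
Step 5: prey: 8+2-7=3; pred: 33+7-6=34
Step 6: prey: 3+0-3=0; pred: 34+3-6=31
Step 7: prey: 0+0-0=0; pred: 31+0-6=25

Answer: 0 25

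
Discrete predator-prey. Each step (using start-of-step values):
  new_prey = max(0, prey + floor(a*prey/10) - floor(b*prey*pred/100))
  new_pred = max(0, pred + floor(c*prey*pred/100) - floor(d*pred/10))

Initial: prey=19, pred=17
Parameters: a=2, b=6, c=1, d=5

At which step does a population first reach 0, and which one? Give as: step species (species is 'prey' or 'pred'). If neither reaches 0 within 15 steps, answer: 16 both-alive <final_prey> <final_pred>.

Answer: 16 both-alive 1 1

Derivation:
Step 1: prey: 19+3-19=3; pred: 17+3-8=12
Step 2: prey: 3+0-2=1; pred: 12+0-6=6
Step 3: prey: 1+0-0=1; pred: 6+0-3=3
Step 4: prey: 1+0-0=1; pred: 3+0-1=2
Step 5: prey: 1+0-0=1; pred: 2+0-1=1
Step 6: prey: 1+0-0=1; pred: 1+0-0=1
Steps 7-15: state stable at prey=1, pred=1 (no change)
No extinction within 15 steps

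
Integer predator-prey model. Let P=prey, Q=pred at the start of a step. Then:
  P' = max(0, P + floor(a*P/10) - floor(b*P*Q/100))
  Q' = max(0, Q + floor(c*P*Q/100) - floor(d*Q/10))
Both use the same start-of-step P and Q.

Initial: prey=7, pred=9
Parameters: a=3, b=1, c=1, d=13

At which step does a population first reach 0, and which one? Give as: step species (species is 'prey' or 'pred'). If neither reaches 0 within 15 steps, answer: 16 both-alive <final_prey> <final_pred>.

Step 1: prey: 7+2-0=9; pred: 9+0-11=0
First extinction: pred at step 1

Answer: 1 pred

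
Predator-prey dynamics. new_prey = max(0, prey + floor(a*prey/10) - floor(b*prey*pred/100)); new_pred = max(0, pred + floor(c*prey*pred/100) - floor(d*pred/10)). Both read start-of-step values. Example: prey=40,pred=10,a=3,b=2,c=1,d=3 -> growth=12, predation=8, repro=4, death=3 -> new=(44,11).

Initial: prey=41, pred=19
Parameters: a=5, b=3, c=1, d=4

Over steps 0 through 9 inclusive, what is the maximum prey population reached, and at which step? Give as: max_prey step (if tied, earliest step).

Step 1: prey: 41+20-23=38; pred: 19+7-7=19
Step 2: prey: 38+19-21=36; pred: 19+7-7=19
Step 3: prey: 36+18-20=34; pred: 19+6-7=18
Step 4: prey: 34+17-18=33; pred: 18+6-7=17
Step 5: prey: 33+16-16=33; pred: 17+5-6=16
Step 6: prey: 33+16-15=34; pred: 16+5-6=15
Step 7: prey: 34+17-15=36; pred: 15+5-6=14
Step 8: prey: 36+18-15=39; pred: 14+5-5=14
Step 9: prey: 39+19-16=42; pred: 14+5-5=14
Max prey = 42 at step 9

Answer: 42 9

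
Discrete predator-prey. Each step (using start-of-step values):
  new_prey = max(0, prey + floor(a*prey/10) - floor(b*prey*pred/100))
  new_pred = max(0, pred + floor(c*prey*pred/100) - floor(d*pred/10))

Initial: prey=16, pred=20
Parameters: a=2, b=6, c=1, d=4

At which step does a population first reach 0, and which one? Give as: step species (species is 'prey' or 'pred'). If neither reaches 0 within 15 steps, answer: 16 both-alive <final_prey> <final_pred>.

Step 1: prey: 16+3-19=0; pred: 20+3-8=15
First extinction: prey at step 1

Answer: 1 prey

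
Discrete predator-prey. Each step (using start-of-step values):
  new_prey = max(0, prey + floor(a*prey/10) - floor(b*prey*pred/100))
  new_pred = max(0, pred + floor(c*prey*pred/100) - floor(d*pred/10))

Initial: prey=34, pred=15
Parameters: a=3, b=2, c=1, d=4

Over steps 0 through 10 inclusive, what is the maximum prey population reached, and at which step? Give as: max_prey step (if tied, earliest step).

Step 1: prey: 34+10-10=34; pred: 15+5-6=14
Step 2: prey: 34+10-9=35; pred: 14+4-5=13
Step 3: prey: 35+10-9=36; pred: 13+4-5=12
Step 4: prey: 36+10-8=38; pred: 12+4-4=12
Step 5: prey: 38+11-9=40; pred: 12+4-4=12
Step 6: prey: 40+12-9=43; pred: 12+4-4=12
Step 7: prey: 43+12-10=45; pred: 12+5-4=13
Step 8: prey: 45+13-11=47; pred: 13+5-5=13
Step 9: prey: 47+14-12=49; pred: 13+6-5=14
Step 10: prey: 49+14-13=50; pred: 14+6-5=15
Max prey = 50 at step 10

Answer: 50 10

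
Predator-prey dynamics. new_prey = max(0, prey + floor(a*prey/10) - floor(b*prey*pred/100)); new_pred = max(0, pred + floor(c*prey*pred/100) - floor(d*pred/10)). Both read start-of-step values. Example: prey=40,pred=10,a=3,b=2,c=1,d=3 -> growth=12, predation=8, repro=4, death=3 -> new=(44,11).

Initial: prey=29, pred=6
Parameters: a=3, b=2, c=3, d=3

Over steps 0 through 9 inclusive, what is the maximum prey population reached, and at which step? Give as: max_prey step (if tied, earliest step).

Answer: 38 2

Derivation:
Step 1: prey: 29+8-3=34; pred: 6+5-1=10
Step 2: prey: 34+10-6=38; pred: 10+10-3=17
Step 3: prey: 38+11-12=37; pred: 17+19-5=31
Step 4: prey: 37+11-22=26; pred: 31+34-9=56
Step 5: prey: 26+7-29=4; pred: 56+43-16=83
Step 6: prey: 4+1-6=0; pred: 83+9-24=68
Step 7: prey: 0+0-0=0; pred: 68+0-20=48
Step 8: prey: 0+0-0=0; pred: 48+0-14=34
Step 9: prey: 0+0-0=0; pred: 34+0-10=24
Max prey = 38 at step 2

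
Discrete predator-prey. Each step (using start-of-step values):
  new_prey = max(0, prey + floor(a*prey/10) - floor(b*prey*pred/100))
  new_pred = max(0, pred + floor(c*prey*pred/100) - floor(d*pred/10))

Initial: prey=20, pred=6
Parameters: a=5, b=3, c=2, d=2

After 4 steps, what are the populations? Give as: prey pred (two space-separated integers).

Answer: 46 24

Derivation:
Step 1: prey: 20+10-3=27; pred: 6+2-1=7
Step 2: prey: 27+13-5=35; pred: 7+3-1=9
Step 3: prey: 35+17-9=43; pred: 9+6-1=14
Step 4: prey: 43+21-18=46; pred: 14+12-2=24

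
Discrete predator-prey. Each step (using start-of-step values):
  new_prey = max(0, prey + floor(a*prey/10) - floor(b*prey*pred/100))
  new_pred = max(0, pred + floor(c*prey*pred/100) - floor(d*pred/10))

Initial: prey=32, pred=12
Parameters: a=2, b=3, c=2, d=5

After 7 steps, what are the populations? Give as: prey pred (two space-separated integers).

Step 1: prey: 32+6-11=27; pred: 12+7-6=13
Step 2: prey: 27+5-10=22; pred: 13+7-6=14
Step 3: prey: 22+4-9=17; pred: 14+6-7=13
Step 4: prey: 17+3-6=14; pred: 13+4-6=11
Step 5: prey: 14+2-4=12; pred: 11+3-5=9
Step 6: prey: 12+2-3=11; pred: 9+2-4=7
Step 7: prey: 11+2-2=11; pred: 7+1-3=5

Answer: 11 5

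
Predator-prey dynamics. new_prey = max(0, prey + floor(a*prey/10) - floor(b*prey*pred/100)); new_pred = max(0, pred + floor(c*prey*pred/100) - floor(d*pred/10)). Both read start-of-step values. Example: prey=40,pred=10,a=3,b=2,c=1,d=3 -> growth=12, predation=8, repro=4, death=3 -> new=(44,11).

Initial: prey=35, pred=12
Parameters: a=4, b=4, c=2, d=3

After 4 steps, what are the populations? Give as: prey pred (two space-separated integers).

Answer: 3 26

Derivation:
Step 1: prey: 35+14-16=33; pred: 12+8-3=17
Step 2: prey: 33+13-22=24; pred: 17+11-5=23
Step 3: prey: 24+9-22=11; pred: 23+11-6=28
Step 4: prey: 11+4-12=3; pred: 28+6-8=26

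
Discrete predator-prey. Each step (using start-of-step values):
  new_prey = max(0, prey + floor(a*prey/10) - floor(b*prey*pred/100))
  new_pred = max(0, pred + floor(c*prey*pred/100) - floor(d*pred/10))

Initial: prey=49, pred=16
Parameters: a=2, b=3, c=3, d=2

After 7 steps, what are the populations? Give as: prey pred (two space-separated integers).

Step 1: prey: 49+9-23=35; pred: 16+23-3=36
Step 2: prey: 35+7-37=5; pred: 36+37-7=66
Step 3: prey: 5+1-9=0; pred: 66+9-13=62
Step 4: prey: 0+0-0=0; pred: 62+0-12=50
Step 5: prey: 0+0-0=0; pred: 50+0-10=40
Step 6: prey: 0+0-0=0; pred: 40+0-8=32
Step 7: prey: 0+0-0=0; pred: 32+0-6=26

Answer: 0 26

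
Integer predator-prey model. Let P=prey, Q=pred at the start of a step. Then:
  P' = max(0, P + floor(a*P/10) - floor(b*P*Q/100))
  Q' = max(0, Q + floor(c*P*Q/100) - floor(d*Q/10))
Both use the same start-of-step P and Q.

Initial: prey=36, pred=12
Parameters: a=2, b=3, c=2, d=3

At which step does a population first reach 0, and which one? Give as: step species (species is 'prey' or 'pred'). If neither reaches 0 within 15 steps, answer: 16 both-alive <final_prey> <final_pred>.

Answer: 16 both-alive 2 3

Derivation:
Step 1: prey: 36+7-12=31; pred: 12+8-3=17
Step 2: prey: 31+6-15=22; pred: 17+10-5=22
Step 3: prey: 22+4-14=12; pred: 22+9-6=25
Step 4: prey: 12+2-9=5; pred: 25+6-7=24
Step 5: prey: 5+1-3=3; pred: 24+2-7=19
Step 6: prey: 3+0-1=2; pred: 19+1-5=15
Step 7: prey: 2+0-0=2; pred: 15+0-4=11
Step 8: prey: 2+0-0=2; pred: 11+0-3=8
Step 9: prey: 2+0-0=2; pred: 8+0-2=6
Step 10: prey: 2+0-0=2; pred: 6+0-1=5
Step 11: prey: 2+0-0=2; pred: 5+0-1=4
Step 12: prey: 2+0-0=2; pred: 4+0-1=3
Step 13: prey: 2+0-0=2; pred: 3+0-0=3
Steps 14-15: state stable at prey=2, pred=3 (no change)
No extinction within 15 steps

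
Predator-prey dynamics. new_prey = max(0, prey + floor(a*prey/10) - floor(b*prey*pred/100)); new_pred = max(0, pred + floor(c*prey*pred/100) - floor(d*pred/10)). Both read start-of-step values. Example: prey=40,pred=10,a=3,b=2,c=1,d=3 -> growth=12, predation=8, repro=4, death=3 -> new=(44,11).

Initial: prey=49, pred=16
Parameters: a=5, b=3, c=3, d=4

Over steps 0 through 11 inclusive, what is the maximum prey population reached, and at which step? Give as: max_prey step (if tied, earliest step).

Answer: 50 1

Derivation:
Step 1: prey: 49+24-23=50; pred: 16+23-6=33
Step 2: prey: 50+25-49=26; pred: 33+49-13=69
Step 3: prey: 26+13-53=0; pred: 69+53-27=95
Step 4: prey: 0+0-0=0; pred: 95+0-38=57
Step 5: prey: 0+0-0=0; pred: 57+0-22=35
Step 6: prey: 0+0-0=0; pred: 35+0-14=21
Step 7: prey: 0+0-0=0; pred: 21+0-8=13
Step 8: prey: 0+0-0=0; pred: 13+0-5=8
Step 9: prey: 0+0-0=0; pred: 8+0-3=5
Step 10: prey: 0+0-0=0; pred: 5+0-2=3
Step 11: prey: 0+0-0=0; pred: 3+0-1=2
Max prey = 50 at step 1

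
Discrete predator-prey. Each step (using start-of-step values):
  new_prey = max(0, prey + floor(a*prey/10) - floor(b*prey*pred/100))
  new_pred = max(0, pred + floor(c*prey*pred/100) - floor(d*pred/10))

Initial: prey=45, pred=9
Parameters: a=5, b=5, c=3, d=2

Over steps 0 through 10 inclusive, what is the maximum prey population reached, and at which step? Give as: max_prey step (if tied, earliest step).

Step 1: prey: 45+22-20=47; pred: 9+12-1=20
Step 2: prey: 47+23-47=23; pred: 20+28-4=44
Step 3: prey: 23+11-50=0; pred: 44+30-8=66
Step 4: prey: 0+0-0=0; pred: 66+0-13=53
Step 5: prey: 0+0-0=0; pred: 53+0-10=43
Step 6: prey: 0+0-0=0; pred: 43+0-8=35
Step 7: prey: 0+0-0=0; pred: 35+0-7=28
Step 8: prey: 0+0-0=0; pred: 28+0-5=23
Step 9: prey: 0+0-0=0; pred: 23+0-4=19
Step 10: prey: 0+0-0=0; pred: 19+0-3=16
Max prey = 47 at step 1

Answer: 47 1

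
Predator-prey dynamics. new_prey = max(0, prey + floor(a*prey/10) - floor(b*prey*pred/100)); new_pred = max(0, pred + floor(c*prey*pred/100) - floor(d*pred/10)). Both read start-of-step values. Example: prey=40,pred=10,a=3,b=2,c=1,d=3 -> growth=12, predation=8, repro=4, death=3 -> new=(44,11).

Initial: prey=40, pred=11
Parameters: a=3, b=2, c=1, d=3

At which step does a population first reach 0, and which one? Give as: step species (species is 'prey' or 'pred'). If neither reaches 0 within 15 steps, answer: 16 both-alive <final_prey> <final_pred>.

Answer: 16 both-alive 13 9

Derivation:
Step 1: prey: 40+12-8=44; pred: 11+4-3=12
Step 2: prey: 44+13-10=47; pred: 12+5-3=14
Step 3: prey: 47+14-13=48; pred: 14+6-4=16
Step 4: prey: 48+14-15=47; pred: 16+7-4=19
Step 5: prey: 47+14-17=44; pred: 19+8-5=22
Step 6: prey: 44+13-19=38; pred: 22+9-6=25
Step 7: prey: 38+11-19=30; pred: 25+9-7=27
Step 8: prey: 30+9-16=23; pred: 27+8-8=27
Step 9: prey: 23+6-12=17; pred: 27+6-8=25
Step 10: prey: 17+5-8=14; pred: 25+4-7=22
Step 11: prey: 14+4-6=12; pred: 22+3-6=19
Step 12: prey: 12+3-4=11; pred: 19+2-5=16
Step 13: prey: 11+3-3=11; pred: 16+1-4=13
Step 14: prey: 11+3-2=12; pred: 13+1-3=11
Step 15: prey: 12+3-2=13; pred: 11+1-3=9
No extinction within 15 steps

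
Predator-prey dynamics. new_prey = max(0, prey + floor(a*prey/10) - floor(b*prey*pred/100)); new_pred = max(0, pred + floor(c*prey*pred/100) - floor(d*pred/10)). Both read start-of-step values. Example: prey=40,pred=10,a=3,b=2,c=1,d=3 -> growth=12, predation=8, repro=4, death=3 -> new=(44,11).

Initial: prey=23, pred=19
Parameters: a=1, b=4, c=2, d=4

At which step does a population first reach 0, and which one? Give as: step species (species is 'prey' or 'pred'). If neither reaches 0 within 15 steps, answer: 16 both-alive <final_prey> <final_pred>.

Step 1: prey: 23+2-17=8; pred: 19+8-7=20
Step 2: prey: 8+0-6=2; pred: 20+3-8=15
Step 3: prey: 2+0-1=1; pred: 15+0-6=9
Step 4: prey: 1+0-0=1; pred: 9+0-3=6
Step 5: prey: 1+0-0=1; pred: 6+0-2=4
Step 6: prey: 1+0-0=1; pred: 4+0-1=3
Step 7: prey: 1+0-0=1; pred: 3+0-1=2
Step 8: prey: 1+0-0=1; pred: 2+0-0=2
Steps 9-15: state stable at prey=1, pred=2 (no change)
No extinction within 15 steps

Answer: 16 both-alive 1 2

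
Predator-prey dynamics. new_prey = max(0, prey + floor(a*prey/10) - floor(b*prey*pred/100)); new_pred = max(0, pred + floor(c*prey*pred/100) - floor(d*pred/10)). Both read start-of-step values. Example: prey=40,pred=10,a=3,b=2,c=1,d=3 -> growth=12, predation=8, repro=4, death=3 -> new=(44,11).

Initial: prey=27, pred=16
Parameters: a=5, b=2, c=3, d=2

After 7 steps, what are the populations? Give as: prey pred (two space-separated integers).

Answer: 0 57

Derivation:
Step 1: prey: 27+13-8=32; pred: 16+12-3=25
Step 2: prey: 32+16-16=32; pred: 25+24-5=44
Step 3: prey: 32+16-28=20; pred: 44+42-8=78
Step 4: prey: 20+10-31=0; pred: 78+46-15=109
Step 5: prey: 0+0-0=0; pred: 109+0-21=88
Step 6: prey: 0+0-0=0; pred: 88+0-17=71
Step 7: prey: 0+0-0=0; pred: 71+0-14=57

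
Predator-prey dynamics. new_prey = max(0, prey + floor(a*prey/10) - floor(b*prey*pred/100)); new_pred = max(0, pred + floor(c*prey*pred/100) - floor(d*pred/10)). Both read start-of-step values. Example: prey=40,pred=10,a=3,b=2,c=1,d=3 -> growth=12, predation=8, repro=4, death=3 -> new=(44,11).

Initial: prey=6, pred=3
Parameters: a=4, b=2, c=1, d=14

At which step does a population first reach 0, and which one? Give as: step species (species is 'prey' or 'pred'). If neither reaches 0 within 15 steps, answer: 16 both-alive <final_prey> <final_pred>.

Step 1: prey: 6+2-0=8; pred: 3+0-4=0
First extinction: pred at step 1

Answer: 1 pred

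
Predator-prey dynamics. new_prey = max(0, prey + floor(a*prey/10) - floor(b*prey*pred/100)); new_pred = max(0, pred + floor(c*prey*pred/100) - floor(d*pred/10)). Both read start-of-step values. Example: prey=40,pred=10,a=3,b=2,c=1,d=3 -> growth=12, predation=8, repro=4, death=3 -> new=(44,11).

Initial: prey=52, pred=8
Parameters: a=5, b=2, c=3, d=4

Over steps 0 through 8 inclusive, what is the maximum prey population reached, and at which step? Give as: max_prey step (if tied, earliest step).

Answer: 82 2

Derivation:
Step 1: prey: 52+26-8=70; pred: 8+12-3=17
Step 2: prey: 70+35-23=82; pred: 17+35-6=46
Step 3: prey: 82+41-75=48; pred: 46+113-18=141
Step 4: prey: 48+24-135=0; pred: 141+203-56=288
Step 5: prey: 0+0-0=0; pred: 288+0-115=173
Step 6: prey: 0+0-0=0; pred: 173+0-69=104
Step 7: prey: 0+0-0=0; pred: 104+0-41=63
Step 8: prey: 0+0-0=0; pred: 63+0-25=38
Max prey = 82 at step 2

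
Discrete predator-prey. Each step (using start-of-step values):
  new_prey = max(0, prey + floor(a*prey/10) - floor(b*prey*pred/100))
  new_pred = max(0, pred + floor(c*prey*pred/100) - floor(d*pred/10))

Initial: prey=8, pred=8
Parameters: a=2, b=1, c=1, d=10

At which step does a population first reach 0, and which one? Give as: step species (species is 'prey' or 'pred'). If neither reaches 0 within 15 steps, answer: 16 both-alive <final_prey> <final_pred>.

Step 1: prey: 8+1-0=9; pred: 8+0-8=0
First extinction: pred at step 1

Answer: 1 pred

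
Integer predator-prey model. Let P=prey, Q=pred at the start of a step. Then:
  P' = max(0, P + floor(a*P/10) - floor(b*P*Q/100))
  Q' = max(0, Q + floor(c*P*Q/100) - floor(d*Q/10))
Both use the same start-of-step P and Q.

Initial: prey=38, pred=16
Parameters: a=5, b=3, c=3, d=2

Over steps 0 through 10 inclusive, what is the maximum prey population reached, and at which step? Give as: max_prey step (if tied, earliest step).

Step 1: prey: 38+19-18=39; pred: 16+18-3=31
Step 2: prey: 39+19-36=22; pred: 31+36-6=61
Step 3: prey: 22+11-40=0; pred: 61+40-12=89
Step 4: prey: 0+0-0=0; pred: 89+0-17=72
Step 5: prey: 0+0-0=0; pred: 72+0-14=58
Step 6: prey: 0+0-0=0; pred: 58+0-11=47
Step 7: prey: 0+0-0=0; pred: 47+0-9=38
Step 8: prey: 0+0-0=0; pred: 38+0-7=31
Step 9: prey: 0+0-0=0; pred: 31+0-6=25
Step 10: prey: 0+0-0=0; pred: 25+0-5=20
Max prey = 39 at step 1

Answer: 39 1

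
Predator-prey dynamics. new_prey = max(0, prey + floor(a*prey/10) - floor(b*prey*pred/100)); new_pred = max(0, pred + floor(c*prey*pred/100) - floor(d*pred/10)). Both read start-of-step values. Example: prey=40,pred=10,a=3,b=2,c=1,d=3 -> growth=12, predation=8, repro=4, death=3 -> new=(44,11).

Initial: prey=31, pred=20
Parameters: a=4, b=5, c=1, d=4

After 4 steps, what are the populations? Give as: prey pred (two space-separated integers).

Step 1: prey: 31+12-31=12; pred: 20+6-8=18
Step 2: prey: 12+4-10=6; pred: 18+2-7=13
Step 3: prey: 6+2-3=5; pred: 13+0-5=8
Step 4: prey: 5+2-2=5; pred: 8+0-3=5

Answer: 5 5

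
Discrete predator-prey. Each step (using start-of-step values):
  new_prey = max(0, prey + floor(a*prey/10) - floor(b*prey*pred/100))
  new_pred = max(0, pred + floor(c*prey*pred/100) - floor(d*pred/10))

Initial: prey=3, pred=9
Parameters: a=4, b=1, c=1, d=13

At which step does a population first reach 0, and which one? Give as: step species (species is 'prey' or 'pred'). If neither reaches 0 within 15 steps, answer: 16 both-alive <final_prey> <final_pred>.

Step 1: prey: 3+1-0=4; pred: 9+0-11=0
First extinction: pred at step 1

Answer: 1 pred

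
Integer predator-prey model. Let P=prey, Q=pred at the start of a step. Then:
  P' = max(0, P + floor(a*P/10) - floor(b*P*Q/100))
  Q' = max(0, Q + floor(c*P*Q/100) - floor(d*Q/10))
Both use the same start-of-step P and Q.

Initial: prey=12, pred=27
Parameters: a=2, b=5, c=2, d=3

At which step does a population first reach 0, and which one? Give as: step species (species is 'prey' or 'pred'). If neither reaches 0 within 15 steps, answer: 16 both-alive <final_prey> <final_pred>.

Step 1: prey: 12+2-16=0; pred: 27+6-8=25
First extinction: prey at step 1

Answer: 1 prey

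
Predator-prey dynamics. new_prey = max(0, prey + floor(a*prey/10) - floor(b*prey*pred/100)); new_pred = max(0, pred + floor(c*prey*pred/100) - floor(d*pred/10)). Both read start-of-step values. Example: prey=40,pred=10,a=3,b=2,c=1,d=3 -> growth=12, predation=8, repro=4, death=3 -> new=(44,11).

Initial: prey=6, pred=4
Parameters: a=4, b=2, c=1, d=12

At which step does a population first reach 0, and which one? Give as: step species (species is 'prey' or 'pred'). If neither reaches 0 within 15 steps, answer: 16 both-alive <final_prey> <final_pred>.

Step 1: prey: 6+2-0=8; pred: 4+0-4=0
First extinction: pred at step 1

Answer: 1 pred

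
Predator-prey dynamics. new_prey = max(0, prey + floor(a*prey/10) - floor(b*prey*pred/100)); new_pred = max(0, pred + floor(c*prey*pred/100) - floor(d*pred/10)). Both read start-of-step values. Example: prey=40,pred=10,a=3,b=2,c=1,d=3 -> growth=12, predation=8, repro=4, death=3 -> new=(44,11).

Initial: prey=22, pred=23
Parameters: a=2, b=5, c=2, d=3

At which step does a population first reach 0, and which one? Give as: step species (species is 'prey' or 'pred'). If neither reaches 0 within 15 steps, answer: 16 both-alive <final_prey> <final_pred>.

Answer: 2 prey

Derivation:
Step 1: prey: 22+4-25=1; pred: 23+10-6=27
Step 2: prey: 1+0-1=0; pred: 27+0-8=19
First extinction: prey at step 2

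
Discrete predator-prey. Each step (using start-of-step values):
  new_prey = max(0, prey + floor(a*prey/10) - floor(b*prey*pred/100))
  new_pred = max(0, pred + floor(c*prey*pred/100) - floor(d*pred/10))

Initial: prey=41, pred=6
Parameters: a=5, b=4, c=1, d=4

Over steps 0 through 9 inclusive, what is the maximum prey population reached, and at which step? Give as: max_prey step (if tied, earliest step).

Answer: 92 4

Derivation:
Step 1: prey: 41+20-9=52; pred: 6+2-2=6
Step 2: prey: 52+26-12=66; pred: 6+3-2=7
Step 3: prey: 66+33-18=81; pred: 7+4-2=9
Step 4: prey: 81+40-29=92; pred: 9+7-3=13
Step 5: prey: 92+46-47=91; pred: 13+11-5=19
Step 6: prey: 91+45-69=67; pred: 19+17-7=29
Step 7: prey: 67+33-77=23; pred: 29+19-11=37
Step 8: prey: 23+11-34=0; pred: 37+8-14=31
Step 9: prey: 0+0-0=0; pred: 31+0-12=19
Max prey = 92 at step 4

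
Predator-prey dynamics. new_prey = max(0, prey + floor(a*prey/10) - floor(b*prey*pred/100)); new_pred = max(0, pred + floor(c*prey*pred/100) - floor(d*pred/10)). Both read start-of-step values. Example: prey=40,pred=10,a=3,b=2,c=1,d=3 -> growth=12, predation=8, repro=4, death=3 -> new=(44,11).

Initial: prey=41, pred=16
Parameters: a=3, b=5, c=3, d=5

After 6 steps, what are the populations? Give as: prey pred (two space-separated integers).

Step 1: prey: 41+12-32=21; pred: 16+19-8=27
Step 2: prey: 21+6-28=0; pred: 27+17-13=31
Step 3: prey: 0+0-0=0; pred: 31+0-15=16
Step 4: prey: 0+0-0=0; pred: 16+0-8=8
Step 5: prey: 0+0-0=0; pred: 8+0-4=4
Step 6: prey: 0+0-0=0; pred: 4+0-2=2

Answer: 0 2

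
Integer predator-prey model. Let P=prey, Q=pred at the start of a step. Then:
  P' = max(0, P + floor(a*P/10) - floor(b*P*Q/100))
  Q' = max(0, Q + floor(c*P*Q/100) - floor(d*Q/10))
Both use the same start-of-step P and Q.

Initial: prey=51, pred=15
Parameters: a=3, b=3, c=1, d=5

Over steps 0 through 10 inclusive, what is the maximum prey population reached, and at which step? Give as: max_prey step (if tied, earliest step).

Step 1: prey: 51+15-22=44; pred: 15+7-7=15
Step 2: prey: 44+13-19=38; pred: 15+6-7=14
Step 3: prey: 38+11-15=34; pred: 14+5-7=12
Step 4: prey: 34+10-12=32; pred: 12+4-6=10
Step 5: prey: 32+9-9=32; pred: 10+3-5=8
Step 6: prey: 32+9-7=34; pred: 8+2-4=6
Step 7: prey: 34+10-6=38; pred: 6+2-3=5
Step 8: prey: 38+11-5=44; pred: 5+1-2=4
Step 9: prey: 44+13-5=52; pred: 4+1-2=3
Step 10: prey: 52+15-4=63; pred: 3+1-1=3
Max prey = 63 at step 10

Answer: 63 10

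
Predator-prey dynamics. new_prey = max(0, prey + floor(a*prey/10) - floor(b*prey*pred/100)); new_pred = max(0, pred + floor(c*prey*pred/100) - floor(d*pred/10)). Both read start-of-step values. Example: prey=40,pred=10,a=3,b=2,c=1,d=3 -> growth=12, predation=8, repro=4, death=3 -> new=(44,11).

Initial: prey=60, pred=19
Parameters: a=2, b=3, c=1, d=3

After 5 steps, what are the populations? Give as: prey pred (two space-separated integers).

Answer: 2 13

Derivation:
Step 1: prey: 60+12-34=38; pred: 19+11-5=25
Step 2: prey: 38+7-28=17; pred: 25+9-7=27
Step 3: prey: 17+3-13=7; pred: 27+4-8=23
Step 4: prey: 7+1-4=4; pred: 23+1-6=18
Step 5: prey: 4+0-2=2; pred: 18+0-5=13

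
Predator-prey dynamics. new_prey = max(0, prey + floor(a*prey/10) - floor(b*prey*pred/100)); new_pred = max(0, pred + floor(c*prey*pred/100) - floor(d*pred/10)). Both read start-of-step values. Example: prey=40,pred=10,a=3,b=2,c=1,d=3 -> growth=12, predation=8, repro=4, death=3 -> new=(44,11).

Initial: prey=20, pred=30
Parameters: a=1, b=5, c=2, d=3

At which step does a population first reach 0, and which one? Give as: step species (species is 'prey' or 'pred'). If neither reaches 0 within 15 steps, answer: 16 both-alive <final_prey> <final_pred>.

Answer: 1 prey

Derivation:
Step 1: prey: 20+2-30=0; pred: 30+12-9=33
First extinction: prey at step 1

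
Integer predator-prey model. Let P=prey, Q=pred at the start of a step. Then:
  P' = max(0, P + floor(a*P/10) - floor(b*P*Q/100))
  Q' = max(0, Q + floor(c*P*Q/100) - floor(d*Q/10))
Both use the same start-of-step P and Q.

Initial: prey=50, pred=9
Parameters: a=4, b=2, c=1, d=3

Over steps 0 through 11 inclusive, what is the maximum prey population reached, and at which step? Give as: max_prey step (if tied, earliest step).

Answer: 80 3

Derivation:
Step 1: prey: 50+20-9=61; pred: 9+4-2=11
Step 2: prey: 61+24-13=72; pred: 11+6-3=14
Step 3: prey: 72+28-20=80; pred: 14+10-4=20
Step 4: prey: 80+32-32=80; pred: 20+16-6=30
Step 5: prey: 80+32-48=64; pred: 30+24-9=45
Step 6: prey: 64+25-57=32; pred: 45+28-13=60
Step 7: prey: 32+12-38=6; pred: 60+19-18=61
Step 8: prey: 6+2-7=1; pred: 61+3-18=46
Step 9: prey: 1+0-0=1; pred: 46+0-13=33
Step 10: prey: 1+0-0=1; pred: 33+0-9=24
Step 11: prey: 1+0-0=1; pred: 24+0-7=17
Max prey = 80 at step 3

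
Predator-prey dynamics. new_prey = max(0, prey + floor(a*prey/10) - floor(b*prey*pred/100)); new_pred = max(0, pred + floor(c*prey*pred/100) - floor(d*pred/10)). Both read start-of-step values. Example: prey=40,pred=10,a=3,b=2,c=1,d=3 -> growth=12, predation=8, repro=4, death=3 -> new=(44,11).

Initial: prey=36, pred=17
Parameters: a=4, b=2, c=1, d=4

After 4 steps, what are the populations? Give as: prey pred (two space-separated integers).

Answer: 47 18

Derivation:
Step 1: prey: 36+14-12=38; pred: 17+6-6=17
Step 2: prey: 38+15-12=41; pred: 17+6-6=17
Step 3: prey: 41+16-13=44; pred: 17+6-6=17
Step 4: prey: 44+17-14=47; pred: 17+7-6=18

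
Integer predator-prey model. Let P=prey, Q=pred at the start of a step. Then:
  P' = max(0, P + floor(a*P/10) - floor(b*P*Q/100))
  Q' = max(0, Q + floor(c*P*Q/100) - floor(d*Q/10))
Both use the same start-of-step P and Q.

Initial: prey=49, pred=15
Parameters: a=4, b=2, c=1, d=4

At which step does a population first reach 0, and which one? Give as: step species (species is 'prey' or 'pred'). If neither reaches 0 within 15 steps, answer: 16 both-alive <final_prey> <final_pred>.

Answer: 16 both-alive 34 5

Derivation:
Step 1: prey: 49+19-14=54; pred: 15+7-6=16
Step 2: prey: 54+21-17=58; pred: 16+8-6=18
Step 3: prey: 58+23-20=61; pred: 18+10-7=21
Step 4: prey: 61+24-25=60; pred: 21+12-8=25
Step 5: prey: 60+24-30=54; pred: 25+15-10=30
Step 6: prey: 54+21-32=43; pred: 30+16-12=34
Step 7: prey: 43+17-29=31; pred: 34+14-13=35
Step 8: prey: 31+12-21=22; pred: 35+10-14=31
Step 9: prey: 22+8-13=17; pred: 31+6-12=25
Step 10: prey: 17+6-8=15; pred: 25+4-10=19
Step 11: prey: 15+6-5=16; pred: 19+2-7=14
Step 12: prey: 16+6-4=18; pred: 14+2-5=11
Step 13: prey: 18+7-3=22; pred: 11+1-4=8
Step 14: prey: 22+8-3=27; pred: 8+1-3=6
Step 15: prey: 27+10-3=34; pred: 6+1-2=5
No extinction within 15 steps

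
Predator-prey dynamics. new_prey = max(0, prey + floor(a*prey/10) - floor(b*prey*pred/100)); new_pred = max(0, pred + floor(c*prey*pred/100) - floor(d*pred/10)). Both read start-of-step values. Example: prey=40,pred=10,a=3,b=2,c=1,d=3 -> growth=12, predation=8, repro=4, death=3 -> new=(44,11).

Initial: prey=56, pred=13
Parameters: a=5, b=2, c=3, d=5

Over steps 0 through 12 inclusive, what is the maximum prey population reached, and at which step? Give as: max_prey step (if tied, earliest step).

Answer: 70 1

Derivation:
Step 1: prey: 56+28-14=70; pred: 13+21-6=28
Step 2: prey: 70+35-39=66; pred: 28+58-14=72
Step 3: prey: 66+33-95=4; pred: 72+142-36=178
Step 4: prey: 4+2-14=0; pred: 178+21-89=110
Step 5: prey: 0+0-0=0; pred: 110+0-55=55
Step 6: prey: 0+0-0=0; pred: 55+0-27=28
Step 7: prey: 0+0-0=0; pred: 28+0-14=14
Step 8: prey: 0+0-0=0; pred: 14+0-7=7
Step 9: prey: 0+0-0=0; pred: 7+0-3=4
Step 10: prey: 0+0-0=0; pred: 4+0-2=2
Step 11: prey: 0+0-0=0; pred: 2+0-1=1
Step 12: prey: 0+0-0=0; pred: 1+0-0=1
Max prey = 70 at step 1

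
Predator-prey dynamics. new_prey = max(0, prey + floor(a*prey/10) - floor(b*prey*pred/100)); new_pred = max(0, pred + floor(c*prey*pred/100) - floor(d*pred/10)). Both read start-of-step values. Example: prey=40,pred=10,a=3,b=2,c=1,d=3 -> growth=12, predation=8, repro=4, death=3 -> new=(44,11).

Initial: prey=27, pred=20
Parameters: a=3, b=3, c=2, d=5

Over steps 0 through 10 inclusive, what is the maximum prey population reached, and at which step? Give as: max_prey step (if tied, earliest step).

Answer: 28 10

Derivation:
Step 1: prey: 27+8-16=19; pred: 20+10-10=20
Step 2: prey: 19+5-11=13; pred: 20+7-10=17
Step 3: prey: 13+3-6=10; pred: 17+4-8=13
Step 4: prey: 10+3-3=10; pred: 13+2-6=9
Step 5: prey: 10+3-2=11; pred: 9+1-4=6
Step 6: prey: 11+3-1=13; pred: 6+1-3=4
Step 7: prey: 13+3-1=15; pred: 4+1-2=3
Step 8: prey: 15+4-1=18; pred: 3+0-1=2
Step 9: prey: 18+5-1=22; pred: 2+0-1=1
Step 10: prey: 22+6-0=28; pred: 1+0-0=1
Max prey = 28 at step 10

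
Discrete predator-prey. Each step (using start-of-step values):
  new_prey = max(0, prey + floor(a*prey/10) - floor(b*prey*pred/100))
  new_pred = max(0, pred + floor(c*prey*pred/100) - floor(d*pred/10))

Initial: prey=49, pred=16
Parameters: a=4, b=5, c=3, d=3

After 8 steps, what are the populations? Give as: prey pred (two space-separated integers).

Step 1: prey: 49+19-39=29; pred: 16+23-4=35
Step 2: prey: 29+11-50=0; pred: 35+30-10=55
Step 3: prey: 0+0-0=0; pred: 55+0-16=39
Step 4: prey: 0+0-0=0; pred: 39+0-11=28
Step 5: prey: 0+0-0=0; pred: 28+0-8=20
Step 6: prey: 0+0-0=0; pred: 20+0-6=14
Step 7: prey: 0+0-0=0; pred: 14+0-4=10
Step 8: prey: 0+0-0=0; pred: 10+0-3=7

Answer: 0 7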